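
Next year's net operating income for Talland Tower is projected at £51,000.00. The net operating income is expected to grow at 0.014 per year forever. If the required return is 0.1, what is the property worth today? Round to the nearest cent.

Growing perpetuity: P = D₁ / (r − g) = £51,000.0000 / (0.1 − 0.014) = £593,023.26

£593023.26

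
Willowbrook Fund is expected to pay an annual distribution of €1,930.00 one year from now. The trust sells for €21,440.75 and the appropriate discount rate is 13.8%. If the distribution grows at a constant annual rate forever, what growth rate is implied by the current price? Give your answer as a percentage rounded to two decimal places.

P = D₁/(r−g) ⇒ g = r − D₁/P = 0.138 − €1,930.00/€21,440.75 = 0.047984

4.80%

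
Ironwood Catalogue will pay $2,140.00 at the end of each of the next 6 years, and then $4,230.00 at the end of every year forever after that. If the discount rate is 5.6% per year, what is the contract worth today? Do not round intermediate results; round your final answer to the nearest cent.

PV of 6-year annuity: $2,140.00 × [1 − (1+0.056)^−6] / 0.056 = 10656.63209
Perpetuity value at year 6: $4,230.00 / 0.056 = 75535.71429
PV of perpetuity: 75535.71429 / (1+0.056)^6 = 54471.43684
Total PV = 10656.63209 + 54471.43684 = 65128.06893

$65128.07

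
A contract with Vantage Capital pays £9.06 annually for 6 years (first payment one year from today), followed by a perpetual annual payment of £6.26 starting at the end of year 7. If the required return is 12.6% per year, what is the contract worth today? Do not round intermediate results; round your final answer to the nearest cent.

£61.00

PV of 6-year annuity: £9.06 × [1 − (1+0.126)^−6] / 0.126 = 36.62486
Perpetuity value at year 6: £6.26 / 0.126 = 49.68254
PV of perpetuity: 49.68254 / (1+0.126)^6 = 24.37662
Total PV = 36.62486 + 24.37662 = 61.00148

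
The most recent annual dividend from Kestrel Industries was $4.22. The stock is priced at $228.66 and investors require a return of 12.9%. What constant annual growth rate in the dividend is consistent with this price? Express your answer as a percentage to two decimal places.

P = D₀(1+g)/(r−g) ⇒ P(r−g) = D₀(1+g) ⇒ g(P+D₀) = P·r − D₀
g = (P·r − D₀)/(P + D₀) = ($228.66×0.129 − $4.22) / ($228.66 + $4.22) = 0.108541

10.85%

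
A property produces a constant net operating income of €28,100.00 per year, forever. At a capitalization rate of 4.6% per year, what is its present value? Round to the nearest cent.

€610869.57

Level perpetuity: PV = C / r = €28,100.00 / 0.046 = €610,869.57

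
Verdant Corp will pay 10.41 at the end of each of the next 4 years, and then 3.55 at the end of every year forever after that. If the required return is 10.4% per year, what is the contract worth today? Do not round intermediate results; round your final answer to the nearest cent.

55.69

PV of 4-year annuity: 10.41 × [1 − (1+0.104)^−4] / 0.104 = 32.71459
Perpetuity value at year 4: 3.55 / 0.104 = 34.13462
PV of perpetuity: 34.13462 / (1+0.104)^4 = 22.97834
Total PV = 32.71459 + 22.97834 = 55.69293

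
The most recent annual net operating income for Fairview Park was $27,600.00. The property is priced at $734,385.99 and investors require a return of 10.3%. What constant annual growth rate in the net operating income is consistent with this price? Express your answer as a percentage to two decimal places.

P = D₀(1+g)/(r−g) ⇒ P(r−g) = D₀(1+g) ⇒ g(P+D₀) = P·r − D₀
g = (P·r − D₀)/(P + D₀) = ($734,385.99×0.103 − $27,600.00) / ($734,385.99 + $27,600.00) = 0.063048

6.30%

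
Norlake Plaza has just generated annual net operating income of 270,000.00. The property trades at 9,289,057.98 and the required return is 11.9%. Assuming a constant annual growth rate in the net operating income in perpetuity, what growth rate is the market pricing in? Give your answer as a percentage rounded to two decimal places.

P = D₀(1+g)/(r−g) ⇒ P(r−g) = D₀(1+g) ⇒ g(P+D₀) = P·r − D₀
g = (P·r − D₀)/(P + D₀) = (9,289,057.98×0.119 − 270,000.00) / (9,289,057.98 + 270,000.00) = 0.087393

8.74%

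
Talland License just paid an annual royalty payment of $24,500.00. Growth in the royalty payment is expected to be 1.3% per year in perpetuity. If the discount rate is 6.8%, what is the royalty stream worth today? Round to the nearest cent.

$451245.45

D₁ = D₀ × (1 + g) = $24,500.00 × 1.013 = $24,818.5000
Growing perpetuity: P = D₁ / (r − g) = $24,818.5000 / (0.068 − 0.013) = $451,245.45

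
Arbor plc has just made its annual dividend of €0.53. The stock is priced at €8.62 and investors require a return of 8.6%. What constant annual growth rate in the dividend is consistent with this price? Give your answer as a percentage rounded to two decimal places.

P = D₀(1+g)/(r−g) ⇒ P(r−g) = D₀(1+g) ⇒ g(P+D₀) = P·r − D₀
g = (P·r − D₀)/(P + D₀) = (€8.62×0.086 − €0.53) / (€8.62 + €0.53) = 0.023095

2.31%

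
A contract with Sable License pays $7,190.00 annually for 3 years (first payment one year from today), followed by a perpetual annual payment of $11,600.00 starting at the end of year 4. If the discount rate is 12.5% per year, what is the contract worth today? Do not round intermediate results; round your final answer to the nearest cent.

$82298.27

PV of 3-year annuity: $7,190.00 × [1 − (1+0.125)^−3] / 0.125 = 17121.86557
Perpetuity value at year 3: $11,600.00 / 0.125 = 92800.00000
PV of perpetuity: 92800.00000 / (1+0.125)^3 = 65176.40604
Total PV = 17121.86557 + 65176.40604 = 82298.27160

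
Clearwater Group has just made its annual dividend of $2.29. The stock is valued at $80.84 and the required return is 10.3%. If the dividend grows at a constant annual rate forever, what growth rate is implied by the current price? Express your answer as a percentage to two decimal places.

7.26%

P = D₀(1+g)/(r−g) ⇒ P(r−g) = D₀(1+g) ⇒ g(P+D₀) = P·r − D₀
g = (P·r − D₀)/(P + D₀) = ($80.84×0.103 − $2.29) / ($80.84 + $2.29) = 0.072615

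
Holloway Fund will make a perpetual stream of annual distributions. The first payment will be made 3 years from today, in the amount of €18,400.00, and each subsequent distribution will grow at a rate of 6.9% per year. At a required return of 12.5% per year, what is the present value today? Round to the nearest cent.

€259611.99

Value at end of year 2: C₁ / (r − g) = €18,400.00 / (0.125 − 0.069) = €328,571.4286
Discount to today: PV = €328,571.4286 / (1 + 0.125)^2 = €328,571.4286 / 1.265625 = €259,611.99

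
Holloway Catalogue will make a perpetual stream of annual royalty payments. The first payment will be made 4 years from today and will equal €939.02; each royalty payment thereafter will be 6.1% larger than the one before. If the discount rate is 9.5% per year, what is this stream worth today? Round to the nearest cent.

€21035.54

Value at end of year 3: C₁ / (r − g) = €939.02 / (0.095 − 0.061) = €27,618.2353
Discount to today: PV = €27,618.2353 / (1 + 0.095)^3 = €27,618.2353 / 1.312932 = €21,035.54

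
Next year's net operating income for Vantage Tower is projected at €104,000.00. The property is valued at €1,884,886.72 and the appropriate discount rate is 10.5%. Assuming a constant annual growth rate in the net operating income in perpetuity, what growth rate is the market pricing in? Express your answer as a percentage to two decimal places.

P = D₁/(r−g) ⇒ g = r − D₁/P = 0.105 − €104,000.00/€1,884,886.72 = 0.049824

4.98%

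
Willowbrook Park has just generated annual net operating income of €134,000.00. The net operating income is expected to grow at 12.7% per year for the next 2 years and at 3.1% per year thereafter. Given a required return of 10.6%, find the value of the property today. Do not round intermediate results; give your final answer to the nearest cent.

D_1 = 151018.00000
D_2 = 170197.28600
Terminal value at year 2: TV = D_2×(1+g_2)/(r−g_2) = 175473.40187/0.075 = 2339645.35821
P_0 = D_1/(1+r)^1 + D_2/(1+r)^2 + TV/(1+r)^2
    = 136544.30380 + 139136.91716 + 1912668.82124 = 2188350.04219

€2188350.04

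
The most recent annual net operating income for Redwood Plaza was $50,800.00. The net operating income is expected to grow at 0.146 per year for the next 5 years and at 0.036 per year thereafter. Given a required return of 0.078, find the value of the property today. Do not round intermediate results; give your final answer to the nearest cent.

$2007694.03

D_1 = 58216.80000
D_2 = 66716.45280
D_3 = 76457.05491
D_4 = 87619.78493
D_5 = 100412.27352
Terminal value at year 5: TV = D_5×(1+g_2)/(r−g_2) = 104027.11537/0.042 = 2476836.08027
P_0 = D_1/(1+r)^1 + D_2/(1+r)^2 + D_3/(1+r)^3 + D_4/(1+r)^4 + D_5/(1+r)^5 + TV/(1+r)^5
    = 54004.45269 + 57411.04154 + 61032.51726 + 64882.43486 + 68975.20441 + 1701388.37541 = 2007694.02617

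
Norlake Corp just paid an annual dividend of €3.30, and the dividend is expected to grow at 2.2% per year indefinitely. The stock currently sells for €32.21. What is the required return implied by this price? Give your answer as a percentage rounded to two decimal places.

12.67%

D₁ = €3.30 × 1.022 = €3.3726
P = D₁/(r − g) ⇒ r = D₁/P + g = €3.3726/€32.21 + 0.022 = 0.104707 + 0.022 = 0.126707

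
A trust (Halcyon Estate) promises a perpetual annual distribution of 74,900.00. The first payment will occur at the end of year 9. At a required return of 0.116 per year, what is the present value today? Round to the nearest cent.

Value at end of year 8: C / r = 74,900.00 / 0.116 = 645,689.6552
Discount to today: PV = 645,689.6552 / (1 + 0.116)^8 = 645,689.6552 / 2.406099 = 268,355.36

268355.36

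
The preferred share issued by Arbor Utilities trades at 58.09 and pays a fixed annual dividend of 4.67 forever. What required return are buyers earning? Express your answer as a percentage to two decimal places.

P = C/r ⇒ r = C/P = 4.67/58.09 = 0.080392

8.04%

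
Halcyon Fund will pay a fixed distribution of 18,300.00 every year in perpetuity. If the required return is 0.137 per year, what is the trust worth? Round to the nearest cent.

Level perpetuity: PV = C / r = 18,300.00 / 0.137 = 133,576.64

133576.64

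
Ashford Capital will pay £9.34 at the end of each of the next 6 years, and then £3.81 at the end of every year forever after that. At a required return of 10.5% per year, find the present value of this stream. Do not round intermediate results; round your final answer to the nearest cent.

PV of 6-year annuity: £9.34 × [1 − (1+0.105)^−6] / 0.105 = 40.08896
Perpetuity value at year 6: £3.81 / 0.105 = 36.28571
PV of perpetuity: 36.28571 / (1+0.105)^6 = 19.93251
Total PV = 40.08896 + 19.93251 = 60.02147

£60.02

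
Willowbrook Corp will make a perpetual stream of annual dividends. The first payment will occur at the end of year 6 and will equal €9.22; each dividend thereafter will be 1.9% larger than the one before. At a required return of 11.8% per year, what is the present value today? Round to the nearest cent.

Value at end of year 5: C₁ / (r − g) = €9.22 / (0.118 − 0.019) = €93.1313
Discount to today: PV = €93.1313 / (1 + 0.118)^5 = €93.1313 / 1.746663 = €53.32

€53.32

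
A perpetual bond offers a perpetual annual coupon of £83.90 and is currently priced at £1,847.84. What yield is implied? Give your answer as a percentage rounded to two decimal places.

P = C/r ⇒ r = C/P = £83.90/£1,847.84 = 0.045404

4.54%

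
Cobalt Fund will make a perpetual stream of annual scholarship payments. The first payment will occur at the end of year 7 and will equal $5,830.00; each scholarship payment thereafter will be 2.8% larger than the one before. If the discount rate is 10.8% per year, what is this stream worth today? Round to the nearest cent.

$39385.83

Value at end of year 6: C₁ / (r − g) = $5,830.00 / (0.108 − 0.028) = $72,875.0000
Discount to today: PV = $72,875.0000 / (1 + 0.108)^6 = $72,875.0000 / 1.850285 = $39,385.83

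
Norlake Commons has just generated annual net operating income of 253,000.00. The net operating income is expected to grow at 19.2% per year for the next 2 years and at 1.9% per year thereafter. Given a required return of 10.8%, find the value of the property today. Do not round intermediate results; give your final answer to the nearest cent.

D_1 = 301576.00000
D_2 = 359478.59200
Terminal value at year 2: TV = D_2×(1+g_2)/(r−g_2) = 366308.68525/0.089 = 4115827.92413
P_0 = D_1/(1+r)^1 + D_2/(1+r)^2 + TV/(1+r)^2
    = 272180.50542 + 292815.12857 + 3352568.71924 = 3917564.35322

3917564.35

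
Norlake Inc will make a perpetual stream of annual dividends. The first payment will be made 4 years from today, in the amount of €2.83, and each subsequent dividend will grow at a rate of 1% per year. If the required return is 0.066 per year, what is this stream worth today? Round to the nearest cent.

Value at end of year 3: C₁ / (r − g) = €2.83 / (0.066 − 0.01) = €50.5357
Discount to today: PV = €50.5357 / (1 + 0.066)^3 = €50.5357 / 1.211355 = €41.72

€41.72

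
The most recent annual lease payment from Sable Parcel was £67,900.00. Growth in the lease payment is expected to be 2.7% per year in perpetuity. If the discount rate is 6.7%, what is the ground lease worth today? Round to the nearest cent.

D₁ = D₀ × (1 + g) = £67,900.00 × 1.027 = £69,733.3000
Growing perpetuity: P = D₁ / (r − g) = £69,733.3000 / (0.067 − 0.027) = £1,743,332.50

£1743332.50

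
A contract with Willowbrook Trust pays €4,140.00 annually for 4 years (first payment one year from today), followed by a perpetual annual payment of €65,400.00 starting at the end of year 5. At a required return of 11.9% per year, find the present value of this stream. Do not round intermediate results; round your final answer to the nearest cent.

€363119.25

PV of 4-year annuity: €4,140.00 × [1 − (1+0.119)^−4] / 0.119 = 12601.15592
Perpetuity value at year 4: €65,400.00 / 0.119 = 549579.83193
PV of perpetuity: 549579.83193 / (1+0.119)^4 = 350518.09347
Total PV = 12601.15592 + 350518.09347 = 363119.24939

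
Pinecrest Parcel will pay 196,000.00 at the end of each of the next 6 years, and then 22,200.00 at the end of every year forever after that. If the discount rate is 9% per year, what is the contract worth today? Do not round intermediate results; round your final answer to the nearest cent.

PV of 6-year annuity: 196,000.00 × [1 − (1+0.09)^−6] / 0.09 = 879240.04369
Perpetuity value at year 6: 22,200.00 / 0.09 = 246666.66667
PV of perpetuity: 246666.66667 / (1+0.09)^6 = 147079.27396
Total PV = 879240.04369 + 147079.27396 = 1026319.31765

1026319.32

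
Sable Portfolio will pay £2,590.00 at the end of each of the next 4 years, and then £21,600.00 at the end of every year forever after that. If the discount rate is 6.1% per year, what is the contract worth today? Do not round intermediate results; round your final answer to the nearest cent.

£288377.26

PV of 4-year annuity: £2,590.00 × [1 − (1+0.061)^−4] / 0.061 = 8954.11119
Perpetuity value at year 4: £21,600.00 / 0.061 = 354098.36066
PV of perpetuity: 354098.36066 / (1+0.061)^4 = 279423.14761
Total PV = 8954.11119 + 279423.14761 = 288377.25881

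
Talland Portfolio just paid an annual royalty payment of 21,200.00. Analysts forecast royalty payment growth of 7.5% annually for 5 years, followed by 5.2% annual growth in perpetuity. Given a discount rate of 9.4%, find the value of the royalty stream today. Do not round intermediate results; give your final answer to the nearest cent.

D_1 = 22790.00000
D_2 = 24499.25000
D_3 = 26336.69375
D_4 = 28311.94578
D_5 = 30435.34171
Terminal value at year 5: TV = D_5×(1+g_2)/(r−g_2) = 32017.97948/0.042 = 762332.84486
P_0 = D_1/(1+r)^1 + D_2/(1+r)^2 + D_3/(1+r)^3 + D_4/(1+r)^4 + D_5/(1+r)^5 + TV/(1+r)^5
    = 20831.80987 + 20470.01427 + 20114.50214 + 19765.16435 + 19421.89367 + 486472.19390 = 587075.57820

587075.58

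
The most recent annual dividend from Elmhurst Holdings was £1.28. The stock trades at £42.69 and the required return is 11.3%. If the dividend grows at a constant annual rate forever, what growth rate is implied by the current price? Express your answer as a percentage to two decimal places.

P = D₀(1+g)/(r−g) ⇒ P(r−g) = D₀(1+g) ⇒ g(P+D₀) = P·r − D₀
g = (P·r − D₀)/(P + D₀) = (£42.69×0.113 − £1.28) / (£42.69 + £1.28) = 0.080600

8.06%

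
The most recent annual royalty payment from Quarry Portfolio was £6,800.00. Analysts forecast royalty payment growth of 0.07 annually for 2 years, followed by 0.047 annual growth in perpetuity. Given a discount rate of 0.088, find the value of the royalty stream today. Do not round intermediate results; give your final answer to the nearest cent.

D_1 = 7276.00000
D_2 = 7785.32000
Terminal value at year 2: TV = D_2×(1+g_2)/(r−g_2) = 8151.23004/0.041 = 198810.48878
P_0 = D_1/(1+r)^1 + D_2/(1+r)^2 + TV/(1+r)^2
    = 6687.50000 + 6576.86121 + 167950.57781 = 181214.93902

£181214.94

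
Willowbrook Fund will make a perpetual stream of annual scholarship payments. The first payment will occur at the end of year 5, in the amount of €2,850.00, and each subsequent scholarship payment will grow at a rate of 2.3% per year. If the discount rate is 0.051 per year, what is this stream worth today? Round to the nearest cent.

€83421.11

Value at end of year 4: C₁ / (r − g) = €2,850.00 / (0.051 − 0.023) = €101,785.7143
Discount to today: PV = €101,785.7143 / (1 + 0.051)^4 = €101,785.7143 / 1.220143 = €83,421.11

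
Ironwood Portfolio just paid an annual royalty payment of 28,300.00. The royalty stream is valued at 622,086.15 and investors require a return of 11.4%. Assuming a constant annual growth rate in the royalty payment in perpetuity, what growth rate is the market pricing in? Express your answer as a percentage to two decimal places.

6.55%

P = D₀(1+g)/(r−g) ⇒ P(r−g) = D₀(1+g) ⇒ g(P+D₀) = P·r − D₀
g = (P·r − D₀)/(P + D₀) = (622,086.15×0.114 − 28,300.00) / (622,086.15 + 28,300.00) = 0.065527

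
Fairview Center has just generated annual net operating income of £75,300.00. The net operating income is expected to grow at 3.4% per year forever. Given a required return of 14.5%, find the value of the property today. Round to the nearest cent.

£701443.24

D₁ = D₀ × (1 + g) = £75,300.00 × 1.034 = £77,860.2000
Growing perpetuity: P = D₁ / (r − g) = £77,860.2000 / (0.145 − 0.034) = £701,443.24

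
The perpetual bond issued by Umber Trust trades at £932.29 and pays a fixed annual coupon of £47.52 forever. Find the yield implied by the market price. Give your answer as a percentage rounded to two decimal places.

P = C/r ⇒ r = C/P = £47.52/£932.29 = 0.050971

5.10%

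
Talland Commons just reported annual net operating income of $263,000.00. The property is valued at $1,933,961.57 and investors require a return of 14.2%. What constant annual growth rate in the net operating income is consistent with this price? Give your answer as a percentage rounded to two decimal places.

P = D₀(1+g)/(r−g) ⇒ P(r−g) = D₀(1+g) ⇒ g(P+D₀) = P·r − D₀
g = (P·r − D₀)/(P + D₀) = ($1,933,961.57×0.142 − $263,000.00) / ($1,933,961.57 + $263,000.00) = 0.005290

0.53%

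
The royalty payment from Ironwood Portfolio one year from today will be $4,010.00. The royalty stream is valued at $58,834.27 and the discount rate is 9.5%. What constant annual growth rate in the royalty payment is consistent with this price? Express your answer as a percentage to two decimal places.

2.68%

P = D₁/(r−g) ⇒ g = r − D₁/P = 0.095 − $4,010.00/$58,834.27 = 0.026842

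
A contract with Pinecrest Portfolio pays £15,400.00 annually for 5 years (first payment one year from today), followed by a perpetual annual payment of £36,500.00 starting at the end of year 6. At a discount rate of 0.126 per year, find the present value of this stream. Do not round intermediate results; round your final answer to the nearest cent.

PV of 5-year annuity: £15,400.00 × [1 − (1+0.126)^−5] / 0.126 = 54698.21259
Perpetuity value at year 5: £36,500.00 / 0.126 = 289682.53968
PV of perpetuity: 289682.53968 / (1+0.126)^5 = 160040.67218
Total PV = 54698.21259 + 160040.67218 = 214738.88477

£214738.88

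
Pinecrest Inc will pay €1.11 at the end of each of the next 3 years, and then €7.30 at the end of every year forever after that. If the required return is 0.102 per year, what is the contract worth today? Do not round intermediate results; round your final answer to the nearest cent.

€56.23

PV of 3-year annuity: €1.11 × [1 − (1+0.102)^−3] / 0.102 = 2.75072
Perpetuity value at year 3: €7.30 / 0.102 = 71.56863
PV of perpetuity: 71.56863 / (1+0.102)^3 = 53.47834
Total PV = 2.75072 + 53.47834 = 56.22905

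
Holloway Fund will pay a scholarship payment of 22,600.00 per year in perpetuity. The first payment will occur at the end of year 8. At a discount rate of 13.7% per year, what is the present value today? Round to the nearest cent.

Value at end of year 7: C / r = 22,600.00 / 0.137 = 164,963.5036
Discount to today: PV = 164,963.5036 / (1 + 0.137)^7 = 164,963.5036 / 2.456537 = 67,152.88

67152.88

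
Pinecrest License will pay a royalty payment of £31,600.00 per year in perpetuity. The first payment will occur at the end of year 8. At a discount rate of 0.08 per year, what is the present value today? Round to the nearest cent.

£230478.71

Value at end of year 7: C / r = £31,600.00 / 0.08 = £395,000.0000
Discount to today: PV = £395,000.0000 / (1 + 0.08)^7 = £395,000.0000 / 1.713824 = £230,478.71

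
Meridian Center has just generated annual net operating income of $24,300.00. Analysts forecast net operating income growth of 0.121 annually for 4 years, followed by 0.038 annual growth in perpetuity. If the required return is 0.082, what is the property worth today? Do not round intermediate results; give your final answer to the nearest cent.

D_1 = 27240.30000
D_2 = 30536.37630
D_3 = 34231.27783
D_4 = 38373.26245
Terminal value at year 4: TV = D_4×(1+g_2)/(r−g_2) = 39831.44642/0.044 = 905260.14598
P_0 = D_1/(1+r)^1 + D_2/(1+r)^2 + D_3/(1+r)^3 + D_4/(1+r)^4 + TV/(1+r)^4
    = 25175.87800 + 26083.32647 + 27023.48334 + 27997.52756 + 660487.12754 = 766767.34293

$766767.34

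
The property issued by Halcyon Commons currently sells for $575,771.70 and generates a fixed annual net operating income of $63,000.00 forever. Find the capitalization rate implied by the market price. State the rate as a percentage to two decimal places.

10.94%

P = C/r ⇒ r = C/P = $63,000.00/$575,771.70 = 0.109418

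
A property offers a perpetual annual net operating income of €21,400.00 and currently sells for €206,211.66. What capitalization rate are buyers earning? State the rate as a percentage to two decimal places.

P = C/r ⇒ r = C/P = €21,400.00/€206,211.66 = 0.103777

10.38%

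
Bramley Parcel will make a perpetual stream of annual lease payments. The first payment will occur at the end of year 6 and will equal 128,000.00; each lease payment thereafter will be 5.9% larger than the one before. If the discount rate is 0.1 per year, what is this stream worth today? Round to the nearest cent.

1938486.08

Value at end of year 5: C₁ / (r − g) = 128,000.00 / (0.1 − 0.059) = 3,121,951.2195
Discount to today: PV = 3,121,951.2195 / (1 + 0.1)^5 = 3,121,951.2195 / 1.610510 = 1,938,486.08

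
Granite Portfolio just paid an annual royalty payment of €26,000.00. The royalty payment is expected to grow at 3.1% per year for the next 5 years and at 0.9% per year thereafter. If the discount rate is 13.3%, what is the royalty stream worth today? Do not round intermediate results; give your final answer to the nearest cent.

€230833.54

D_1 = 26806.00000
D_2 = 27636.98600
D_3 = 28493.73257
D_4 = 29377.03828
D_5 = 30287.72646
Terminal value at year 5: TV = D_5×(1+g_2)/(r−g_2) = 30560.31600/0.124 = 246454.16129
P_0 = D_1/(1+r)^1 + D_2/(1+r)^2 + D_3/(1+r)^3 + D_4/(1+r)^4 + D_5/(1+r)^5 + TV/(1+r)^5
    = 23659.31156 + 21529.34706 + 19591.13576 + 17827.41480 + 16222.47543 + 132003.85249 = 230833.53711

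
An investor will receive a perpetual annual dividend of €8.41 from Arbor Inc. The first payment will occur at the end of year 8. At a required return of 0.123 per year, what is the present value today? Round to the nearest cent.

€30.36

Value at end of year 7: C / r = €8.41 / 0.123 = €68.3740
Discount to today: PV = €68.3740 / (1 + 0.123)^7 = €68.3740 / 2.252466 = €30.36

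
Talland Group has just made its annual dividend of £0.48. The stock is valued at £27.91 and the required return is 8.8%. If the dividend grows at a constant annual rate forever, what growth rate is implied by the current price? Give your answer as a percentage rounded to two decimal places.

6.96%

P = D₀(1+g)/(r−g) ⇒ P(r−g) = D₀(1+g) ⇒ g(P+D₀) = P·r − D₀
g = (P·r − D₀)/(P + D₀) = (£27.91×0.088 − £0.48) / (£27.91 + £0.48) = 0.069605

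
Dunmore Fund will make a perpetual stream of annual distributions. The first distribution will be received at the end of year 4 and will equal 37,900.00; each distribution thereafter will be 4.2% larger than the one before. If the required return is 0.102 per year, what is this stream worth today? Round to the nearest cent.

Value at end of year 3: C₁ / (r − g) = 37,900.00 / (0.102 − 0.042) = 631,666.6667
Discount to today: PV = 631,666.6667 / (1 + 0.102)^3 = 631,666.6667 / 1.338273 = 472,001.28

472001.28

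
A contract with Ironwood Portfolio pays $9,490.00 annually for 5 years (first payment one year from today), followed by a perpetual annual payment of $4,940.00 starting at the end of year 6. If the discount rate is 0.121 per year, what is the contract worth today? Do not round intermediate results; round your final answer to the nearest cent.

PV of 5-year annuity: $9,490.00 × [1 − (1+0.121)^−5] / 0.121 = 34124.74816
Perpetuity value at year 5: $4,940.00 / 0.121 = 40826.44628
PV of perpetuity: 40826.44628 / (1+0.121)^5 = 23062.87874
Total PV = 34124.74816 + 23062.87874 = 57187.62691

$57187.63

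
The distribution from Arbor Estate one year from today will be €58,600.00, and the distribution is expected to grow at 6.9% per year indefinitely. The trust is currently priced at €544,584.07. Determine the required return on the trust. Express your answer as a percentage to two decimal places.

17.66%

P = D₁/(r − g) ⇒ r = D₁/P + g = €58,600.0000/€544,584.07 + 0.069 = 0.107605 + 0.069 = 0.176605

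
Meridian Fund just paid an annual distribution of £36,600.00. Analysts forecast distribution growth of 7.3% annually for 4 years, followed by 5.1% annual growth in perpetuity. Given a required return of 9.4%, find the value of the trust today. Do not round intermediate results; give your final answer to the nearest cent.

D_1 = 39271.80000
D_2 = 42138.64140
D_3 = 45214.76222
D_4 = 48515.43986
Terminal value at year 4: TV = D_4×(1+g_2)/(r−g_2) = 50989.72730/0.043 = 1185807.61157
P_0 = D_1/(1+r)^1 + D_2/(1+r)^2 + D_3/(1+r)^3 + D_4/(1+r)^4 + TV/(1+r)^4
    = 35897.44059 + 35208.36723 + 34532.52106 + 33869.64817 + 827837.21448 = 967345.19151

£967345.19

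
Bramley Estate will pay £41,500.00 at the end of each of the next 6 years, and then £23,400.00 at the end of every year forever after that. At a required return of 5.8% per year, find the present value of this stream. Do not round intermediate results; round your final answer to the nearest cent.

£493013.88

PV of 6-year annuity: £41,500.00 × [1 − (1+0.058)^−6] / 0.058 = 205357.60204
Perpetuity value at year 6: £23,400.00 / 0.058 = 403448.27586
PV of perpetuity: 403448.27586 / (1+0.058)^6 = 287656.27857
Total PV = 205357.60204 + 287656.27857 = 493013.88061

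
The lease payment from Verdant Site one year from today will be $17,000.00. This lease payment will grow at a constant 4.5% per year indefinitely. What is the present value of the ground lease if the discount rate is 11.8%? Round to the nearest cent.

$232876.71

Growing perpetuity: P = D₁ / (r − g) = $17,000.0000 / (0.118 − 0.045) = $232,876.71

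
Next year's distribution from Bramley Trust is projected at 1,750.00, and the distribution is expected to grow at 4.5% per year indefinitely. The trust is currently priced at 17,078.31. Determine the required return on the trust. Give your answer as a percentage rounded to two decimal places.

14.75%

P = D₁/(r − g) ⇒ r = D₁/P + g = 1,750.0000/17,078.31 + 0.045 = 0.102469 + 0.045 = 0.147469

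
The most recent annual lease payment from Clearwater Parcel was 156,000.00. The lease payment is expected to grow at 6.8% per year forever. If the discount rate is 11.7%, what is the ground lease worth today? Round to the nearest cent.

D₁ = D₀ × (1 + g) = 156,000.00 × 1.068 = 166,608.0000
Growing perpetuity: P = D₁ / (r − g) = 166,608.0000 / (0.117 − 0.068) = 3,400,163.27

3400163.27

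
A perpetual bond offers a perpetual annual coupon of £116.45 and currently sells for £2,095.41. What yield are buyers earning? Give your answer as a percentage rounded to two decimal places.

5.56%

P = C/r ⇒ r = C/P = £116.45/£2,095.41 = 0.055574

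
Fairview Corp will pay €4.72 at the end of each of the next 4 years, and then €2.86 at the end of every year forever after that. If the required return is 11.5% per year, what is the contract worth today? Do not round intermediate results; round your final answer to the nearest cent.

PV of 4-year annuity: €4.72 × [1 − (1+0.115)^−4] / 0.115 = 14.48858
Perpetuity value at year 4: €2.86 / 0.115 = 24.86957
PV of perpetuity: 24.86957 / (1+0.115)^4 = 16.09047
Total PV = 14.48858 + 16.09047 = 30.57905

€30.58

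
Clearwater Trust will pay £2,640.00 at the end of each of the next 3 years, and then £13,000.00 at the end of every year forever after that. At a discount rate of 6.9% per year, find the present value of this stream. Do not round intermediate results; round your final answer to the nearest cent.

£161168.13

PV of 3-year annuity: £2,640.00 × [1 − (1+0.069)^−3] / 0.069 = 6940.87194
Perpetuity value at year 3: £13,000.00 / 0.069 = 188405.79710
PV of perpetuity: 188405.79710 / (1+0.069)^3 = 154227.26105
Total PV = 6940.87194 + 154227.26105 = 161168.13299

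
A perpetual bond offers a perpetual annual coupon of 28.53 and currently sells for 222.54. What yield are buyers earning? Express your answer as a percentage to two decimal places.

12.82%

P = C/r ⇒ r = C/P = 28.53/222.54 = 0.128202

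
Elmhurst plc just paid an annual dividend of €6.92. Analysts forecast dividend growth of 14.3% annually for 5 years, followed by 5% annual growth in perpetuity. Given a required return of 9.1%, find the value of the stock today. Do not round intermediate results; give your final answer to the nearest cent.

D_1 = 7.90956
D_2 = 9.04063
D_3 = 10.33344
D_4 = 11.81112
D_5 = 13.50011
Terminal value at year 5: TV = D_5×(1+g_2)/(r−g_2) = 14.17511/0.041 = 345.73448
P_0 = D_1/(1+r)^1 + D_2/(1+r)^2 + D_3/(1+r)^3 + D_4/(1+r)^4 + D_5/(1+r)^5 + TV/(1+r)^5
    = 7.24983 + 7.59537 + 7.95739 + 8.33666 + 8.73401 + 223.67577 = 263.54902

€263.55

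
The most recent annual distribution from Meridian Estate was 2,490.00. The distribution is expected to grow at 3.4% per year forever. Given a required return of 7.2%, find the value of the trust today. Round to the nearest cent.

67754.21

D₁ = D₀ × (1 + g) = 2,490.00 × 1.034 = 2,574.6600
Growing perpetuity: P = D₁ / (r − g) = 2,574.6600 / (0.072 − 0.034) = 67,754.21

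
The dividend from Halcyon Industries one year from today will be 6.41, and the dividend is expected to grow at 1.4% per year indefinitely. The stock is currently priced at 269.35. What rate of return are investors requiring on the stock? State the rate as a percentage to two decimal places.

P = D₁/(r − g) ⇒ r = D₁/P + g = 6.4100/269.35 + 0.014 = 0.023798 + 0.014 = 0.037798

3.78%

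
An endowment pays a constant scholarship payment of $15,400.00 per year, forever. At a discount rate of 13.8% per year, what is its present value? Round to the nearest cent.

Level perpetuity: PV = C / r = $15,400.00 / 0.138 = $111,594.20

$111594.20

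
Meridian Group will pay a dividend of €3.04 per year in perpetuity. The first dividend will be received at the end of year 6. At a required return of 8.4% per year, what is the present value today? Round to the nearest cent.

Value at end of year 5: C / r = €3.04 / 0.084 = €36.1905
Discount to today: PV = €36.1905 / (1 + 0.084)^5 = €36.1905 / 1.496740 = €24.18

€24.18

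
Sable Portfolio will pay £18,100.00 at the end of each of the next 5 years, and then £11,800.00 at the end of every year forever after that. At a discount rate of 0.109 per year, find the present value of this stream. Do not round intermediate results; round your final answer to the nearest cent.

PV of 5-year annuity: £18,100.00 × [1 − (1+0.109)^−5] / 0.109 = 67064.35707
Perpetuity value at year 5: £11,800.00 / 0.109 = 108256.88073
PV of perpetuity: 108256.88073 / (1+0.109)^5 = 64535.36618
Total PV = 67064.35707 + 64535.36618 = 131599.72325

£131599.72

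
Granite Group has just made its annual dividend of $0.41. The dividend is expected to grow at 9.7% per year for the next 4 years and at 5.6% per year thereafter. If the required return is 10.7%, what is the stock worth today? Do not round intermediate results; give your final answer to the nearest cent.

D_1 = 0.44977
D_2 = 0.49340
D_3 = 0.54126
D_4 = 0.59376
Terminal value at year 4: TV = D_4×(1+g_2)/(r−g_2) = 0.62701/0.051 = 12.29431
P_0 = D_1/(1+r)^1 + D_2/(1+r)^2 + D_3/(1+r)^3 + D_4/(1+r)^4 + TV/(1+r)^4
    = 0.40630 + 0.40263 + 0.39899 + 0.39538 + 8.18679 = 9.79009

$9.79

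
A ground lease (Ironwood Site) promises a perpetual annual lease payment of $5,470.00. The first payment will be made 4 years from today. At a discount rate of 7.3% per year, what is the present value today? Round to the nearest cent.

$60654.82

Value at end of year 3: C / r = $5,470.00 / 0.073 = $74,931.5068
Discount to today: PV = $74,931.5068 / (1 + 0.073)^3 = $74,931.5068 / 1.235376 = $60,654.82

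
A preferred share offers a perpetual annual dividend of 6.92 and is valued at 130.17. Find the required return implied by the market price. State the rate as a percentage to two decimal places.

5.32%

P = C/r ⇒ r = C/P = 6.92/130.17 = 0.053161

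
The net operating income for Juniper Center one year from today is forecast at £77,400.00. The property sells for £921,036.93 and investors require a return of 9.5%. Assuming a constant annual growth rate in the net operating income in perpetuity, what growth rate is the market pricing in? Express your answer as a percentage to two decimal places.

1.10%

P = D₁/(r−g) ⇒ g = r − D₁/P = 0.095 − £77,400.00/£921,036.93 = 0.010964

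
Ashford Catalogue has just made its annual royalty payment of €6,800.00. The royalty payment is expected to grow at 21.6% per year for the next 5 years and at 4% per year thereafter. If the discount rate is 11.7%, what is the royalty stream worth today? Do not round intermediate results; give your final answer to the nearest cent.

D_1 = 8268.80000
D_2 = 10054.86080
D_3 = 12226.71073
D_4 = 14867.68025
D_5 = 18079.09919
Terminal value at year 5: TV = D_5×(1+g_2)/(r−g_2) = 18802.26315/0.077 = 244185.23575
P_0 = D_1/(1+r)^1 + D_2/(1+r)^2 + D_3/(1+r)^3 + D_4/(1+r)^4 + D_5/(1+r)^5 + TV/(1+r)^5
    = 7402.68577 + 8058.78773 + 8773.04018 + 9550.59700 + 10397.06890 + 140427.94353 = 184610.12309

€184610.12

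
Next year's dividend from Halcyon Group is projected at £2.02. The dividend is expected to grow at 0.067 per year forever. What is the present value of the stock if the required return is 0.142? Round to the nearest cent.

£26.93

Growing perpetuity: P = D₁ / (r − g) = £2.0200 / (0.142 − 0.067) = £26.93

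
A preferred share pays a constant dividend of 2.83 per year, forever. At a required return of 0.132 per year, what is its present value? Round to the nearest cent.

Level perpetuity: PV = C / r = 2.83 / 0.132 = 21.44

21.44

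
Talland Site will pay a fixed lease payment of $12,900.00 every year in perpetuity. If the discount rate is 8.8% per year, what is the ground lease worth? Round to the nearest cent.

Level perpetuity: PV = C / r = $12,900.00 / 0.088 = $146,590.91

$146590.91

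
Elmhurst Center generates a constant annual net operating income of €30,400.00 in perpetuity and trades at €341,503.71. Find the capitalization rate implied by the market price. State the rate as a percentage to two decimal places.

8.90%

P = C/r ⇒ r = C/P = €30,400.00/€341,503.71 = 0.089018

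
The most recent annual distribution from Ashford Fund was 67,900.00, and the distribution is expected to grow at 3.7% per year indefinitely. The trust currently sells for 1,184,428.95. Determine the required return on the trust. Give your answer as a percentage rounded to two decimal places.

D₁ = 67,900.00 × 1.037 = 70,412.3000
P = D₁/(r − g) ⇒ r = D₁/P + g = 70,412.3000/1,184,428.95 + 0.037 = 0.059448 + 0.037 = 0.096448

9.64%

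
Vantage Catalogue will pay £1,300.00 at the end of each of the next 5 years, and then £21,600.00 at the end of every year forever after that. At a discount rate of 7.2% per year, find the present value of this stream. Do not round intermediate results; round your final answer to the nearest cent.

£217209.82

PV of 5-year annuity: £1,300.00 × [1 − (1+0.072)^−5] / 0.072 = 5301.83406
Perpetuity value at year 5: £21,600.00 / 0.072 = 300000.00000
PV of perpetuity: 300000.00000 / (1+0.072)^5 = 211907.98796
Total PV = 5301.83406 + 211907.98796 = 217209.82202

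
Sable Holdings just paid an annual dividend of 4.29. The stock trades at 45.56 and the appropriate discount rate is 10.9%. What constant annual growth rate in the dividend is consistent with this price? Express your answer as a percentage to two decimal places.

P = D₀(1+g)/(r−g) ⇒ P(r−g) = D₀(1+g) ⇒ g(P+D₀) = P·r − D₀
g = (P·r − D₀)/(P + D₀) = (45.56×0.109 − 4.29) / (45.56 + 4.29) = 0.013561

1.36%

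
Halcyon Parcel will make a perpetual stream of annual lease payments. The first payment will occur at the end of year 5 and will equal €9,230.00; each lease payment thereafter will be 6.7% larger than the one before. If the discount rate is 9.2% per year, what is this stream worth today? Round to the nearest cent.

Value at end of year 4: C₁ / (r − g) = €9,230.00 / (0.092 − 0.067) = €369,200.0000
Discount to today: PV = €369,200.0000 / (1 + 0.092)^4 = €369,200.0000 / 1.421970 = €259,639.72

€259639.72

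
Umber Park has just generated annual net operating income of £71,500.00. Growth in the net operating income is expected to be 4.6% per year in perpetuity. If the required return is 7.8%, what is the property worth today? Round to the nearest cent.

D₁ = D₀ × (1 + g) = £71,500.00 × 1.046 = £74,789.0000
Growing perpetuity: P = D₁ / (r − g) = £74,789.0000 / (0.078 − 0.046) = £2,337,156.25

£2337156.25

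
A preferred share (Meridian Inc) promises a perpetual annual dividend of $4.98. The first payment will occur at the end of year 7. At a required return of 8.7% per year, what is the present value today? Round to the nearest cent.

$34.70

Value at end of year 6: C / r = $4.98 / 0.087 = $57.2414
Discount to today: PV = $57.2414 / (1 + 0.087)^6 = $57.2414 / 1.649595 = $34.70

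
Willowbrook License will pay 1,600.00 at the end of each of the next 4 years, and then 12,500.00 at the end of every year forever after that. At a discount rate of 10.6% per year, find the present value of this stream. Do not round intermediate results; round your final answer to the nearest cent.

83817.03

PV of 4-year annuity: 1,600.00 × [1 − (1+0.106)^−4] / 0.106 = 5006.60591
Perpetuity value at year 4: 12,500.00 / 0.106 = 117924.52830
PV of perpetuity: 117924.52830 / (1+0.106)^4 = 78810.41962
Total PV = 5006.60591 + 78810.41962 = 83817.02553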